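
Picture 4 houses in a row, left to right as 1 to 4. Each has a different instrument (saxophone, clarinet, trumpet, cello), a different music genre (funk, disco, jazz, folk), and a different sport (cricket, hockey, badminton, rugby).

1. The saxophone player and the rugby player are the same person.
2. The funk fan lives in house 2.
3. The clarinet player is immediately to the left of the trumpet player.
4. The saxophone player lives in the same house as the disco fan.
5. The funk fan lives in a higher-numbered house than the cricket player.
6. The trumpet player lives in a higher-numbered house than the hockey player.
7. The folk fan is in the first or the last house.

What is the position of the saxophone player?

Clue 2: the funk fan is in house 2.
Clue 5: the cricket player is in house 1.
House 1's instrument must be cello (nothing else left).
That leaves clarinet as the instrument for house 2.
From clue 3, the trumpet player must be in house 3.
By clue 6, the hockey player is in house 2.
House 4's instrument must be saxophone (nothing else left).
By clue 1, the rugby player is in house 4.
From clue 4, the disco fan must be in house 4.
That leaves folk as the music genre for house 1.
That leaves jazz as the music genre for house 3.
That leaves badminton as the sport for house 3.
So: house 1 = cello/folk/cricket, house 2 = clarinet/funk/hockey, house 3 = trumpet/jazz/badminton, house 4 = saxophone/disco/rugby.

4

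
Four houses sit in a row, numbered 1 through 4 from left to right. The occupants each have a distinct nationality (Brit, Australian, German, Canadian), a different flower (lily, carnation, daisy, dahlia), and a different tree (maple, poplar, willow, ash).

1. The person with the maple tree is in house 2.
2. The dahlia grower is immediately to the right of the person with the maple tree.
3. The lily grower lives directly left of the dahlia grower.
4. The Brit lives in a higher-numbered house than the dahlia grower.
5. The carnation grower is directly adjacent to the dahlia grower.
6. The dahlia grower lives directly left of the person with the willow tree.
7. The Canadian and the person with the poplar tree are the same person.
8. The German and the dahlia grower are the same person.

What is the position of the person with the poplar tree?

By clue 1, the person with the maple tree is in house 2.
From clue 2, the dahlia grower must be in house 3.
The lily grower is in house 2 (clue 3).
By clue 4, the Brit is in house 4.
By clue 6, the person with the willow tree is in house 4.
Clue 8: the German is in house 3.
That leaves daisy as the flower for house 1.
The only flower still possible for house 4 is carnation.
From clue 7, the Canadian must be in house 1.
By clue 7, the person with the poplar tree is in house 1.
House 2 nationality: only Australian fits.
The only tree still possible for house 3 is ash.
So: house 1 = Canadian/daisy/poplar, house 2 = Australian/lily/maple, house 3 = German/dahlia/ash, house 4 = Brit/carnation/willow.

1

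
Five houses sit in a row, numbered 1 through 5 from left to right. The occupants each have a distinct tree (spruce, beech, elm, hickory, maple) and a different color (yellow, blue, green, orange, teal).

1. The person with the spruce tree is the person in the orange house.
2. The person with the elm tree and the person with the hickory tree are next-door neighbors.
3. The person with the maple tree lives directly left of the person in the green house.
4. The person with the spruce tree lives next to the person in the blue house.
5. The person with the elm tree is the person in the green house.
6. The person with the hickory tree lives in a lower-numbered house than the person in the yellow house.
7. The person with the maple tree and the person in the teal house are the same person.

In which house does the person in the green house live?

The person with the elm tree is narrowed to house 2 or 3 or 4 or 5; consider each.
Placing it in house 3 and house 4 and house 5 leads to a contradiction, so it's in house 2.
Clue 5: the person in the green house is in house 2.
By clue 3, the person with the maple tree is in house 1.
Clue 7: the person in the teal house is in house 1.
The only tree still possible for house 3 is hickory.
That leaves blue as the color for house 3.
Clue 4 places the person with the spruce tree in house 4.
House 5 tree: only beech fits.
The person in the orange house is in house 4 (clue 1).
The only color still possible for house 5 is yellow.
So: house 1 = maple/teal, house 2 = elm/green, house 3 = hickory/blue, house 4 = spruce/orange, house 5 = beech/yellow.

2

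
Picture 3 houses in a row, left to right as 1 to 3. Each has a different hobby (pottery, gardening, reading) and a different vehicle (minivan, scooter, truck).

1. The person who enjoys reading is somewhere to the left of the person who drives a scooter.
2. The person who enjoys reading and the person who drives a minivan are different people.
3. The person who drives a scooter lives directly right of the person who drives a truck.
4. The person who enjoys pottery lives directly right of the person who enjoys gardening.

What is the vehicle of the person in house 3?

That leaves pottery as the hobby for house 3.
Clue 4: the person who enjoys gardening is in house 2.
So house 1 gets reading for hobby.
The only vehicle still possible for house 1 is truck.
The person who drives a scooter is in house 2 (clue 3).
The only vehicle still possible for house 3 is minivan.
So: house 1 = reading/truck, house 2 = gardening/scooter, house 3 = pottery/minivan.

minivan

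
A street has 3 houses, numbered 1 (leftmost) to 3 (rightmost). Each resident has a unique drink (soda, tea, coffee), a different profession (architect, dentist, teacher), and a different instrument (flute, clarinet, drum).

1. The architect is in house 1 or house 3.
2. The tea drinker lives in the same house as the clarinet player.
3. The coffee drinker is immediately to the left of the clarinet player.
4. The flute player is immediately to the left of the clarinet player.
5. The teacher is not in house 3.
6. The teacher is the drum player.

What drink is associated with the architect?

tea

House 3 instrument: only clarinet fits.
Clue 2 places the tea drinker in house 3.
The coffee drinker is in house 2 (clue 3).
Clue 4 places the flute player in house 2.
House 1's drink must be soda (nothing else left).
House 1's instrument must be drum (nothing else left).
Clue 6 places the teacher in house 1.
So house 2 gets dentist for profession.
The only profession still possible for house 3 is architect.
So: house 1 = soda/teacher/drum, house 2 = coffee/dentist/flute, house 3 = tea/architect/clarinet.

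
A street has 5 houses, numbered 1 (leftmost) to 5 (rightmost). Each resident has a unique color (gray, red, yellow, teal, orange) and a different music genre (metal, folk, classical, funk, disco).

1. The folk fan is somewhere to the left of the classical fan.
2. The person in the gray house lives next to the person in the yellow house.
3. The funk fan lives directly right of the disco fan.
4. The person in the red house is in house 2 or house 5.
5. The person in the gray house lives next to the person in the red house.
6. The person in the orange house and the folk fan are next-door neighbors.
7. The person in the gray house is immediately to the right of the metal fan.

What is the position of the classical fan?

The person in the gray house is narrowed to house 3 or 4; consider each.
Placing it in house 3 leads to a contradiction, so it's in house 4.
Clue 5: the person in the red house is in house 5.
From clue 7, the metal fan must be in house 3.
That leaves yellow as the color for house 3.
The person in the orange house is narrowed to house 1 or 2; consider each.
Placing it in house 1 leads to a contradiction, so it's in house 2.
By clue 6, the folk fan is in house 1.
So house 1 gets teal for color.
So house 4 gets disco for music genre.
Clue 3 places the funk fan in house 5.
House 2 music genre: only classical fits.
So: house 1 = teal/folk, house 2 = orange/classical, house 3 = yellow/metal, house 4 = gray/disco, house 5 = red/funk.

2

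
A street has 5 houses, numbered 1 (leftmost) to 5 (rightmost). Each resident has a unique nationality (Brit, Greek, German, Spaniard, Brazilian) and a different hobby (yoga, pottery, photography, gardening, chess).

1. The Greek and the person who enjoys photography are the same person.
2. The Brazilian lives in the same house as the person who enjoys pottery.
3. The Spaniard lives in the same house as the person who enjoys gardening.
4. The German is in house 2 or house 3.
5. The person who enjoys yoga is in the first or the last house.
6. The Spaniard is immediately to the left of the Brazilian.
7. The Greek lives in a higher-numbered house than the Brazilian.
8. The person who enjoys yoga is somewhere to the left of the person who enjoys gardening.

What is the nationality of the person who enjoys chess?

German

By clue 8, the person who enjoys yoga is in house 1.
House 1's nationality must be Brit (nothing else left).
House 5's nationality must be Greek (nothing else left).
By clue 1, the person who enjoys photography is in house 5.
The only nationality still possible for house 4 is Brazilian.
From clue 2, the person who enjoys pottery must be in house 4.
Clue 6 places the Spaniard in house 3.
That leaves German as the nationality for house 2.
Clue 3 places the person who enjoys gardening in house 3.
That leaves chess as the hobby for house 2.
So: house 1 = Brit/yoga, house 2 = German/chess, house 3 = Spaniard/gardening, house 4 = Brazilian/pottery, house 5 = Greek/photography.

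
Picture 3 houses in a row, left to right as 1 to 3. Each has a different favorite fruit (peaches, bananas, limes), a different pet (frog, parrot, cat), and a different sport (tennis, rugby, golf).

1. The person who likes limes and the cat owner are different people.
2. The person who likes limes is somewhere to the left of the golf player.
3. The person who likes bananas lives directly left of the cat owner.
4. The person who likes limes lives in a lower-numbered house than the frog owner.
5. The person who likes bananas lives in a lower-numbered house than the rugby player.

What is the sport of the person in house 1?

tennis

House 3's favorite fruit must be peaches (nothing else left).
House 1 pet: only parrot fits.
House 1 sport: only tennis fits.
The person who likes bananas is narrowed to house 1 or 2; consider each.
Placing it in house 1 leads to a contradiction, so it's in house 2.
By clue 3, the cat owner is in house 3.
The rugby player is in house 3 (clue 5).
House 1's favorite fruit must be limes (nothing else left).
House 2 pet: only frog fits.
So house 2 gets golf for sport.
So: house 1 = limes/parrot/tennis, house 2 = bananas/frog/golf, house 3 = peaches/cat/rugby.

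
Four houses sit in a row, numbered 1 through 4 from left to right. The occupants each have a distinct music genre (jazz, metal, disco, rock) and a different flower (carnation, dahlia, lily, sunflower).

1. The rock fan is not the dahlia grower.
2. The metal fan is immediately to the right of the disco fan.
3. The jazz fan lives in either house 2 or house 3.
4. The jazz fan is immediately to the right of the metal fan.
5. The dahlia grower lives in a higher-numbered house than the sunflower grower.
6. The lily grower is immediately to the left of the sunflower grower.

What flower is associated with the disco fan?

From clue 4, the jazz fan must be in house 3.
By clue 4, the metal fan is in house 2.
House 1's music genre must be disco (nothing else left).
House 4's music genre must be rock (nothing else left).
By clue 5, the dahlia grower is in house 3.
From clue 5, the sunflower grower must be in house 2.
By clue 6, the lily grower is in house 1.
House 4 flower: only carnation fits.
So: house 1 = disco/lily, house 2 = metal/sunflower, house 3 = jazz/dahlia, house 4 = rock/carnation.

lily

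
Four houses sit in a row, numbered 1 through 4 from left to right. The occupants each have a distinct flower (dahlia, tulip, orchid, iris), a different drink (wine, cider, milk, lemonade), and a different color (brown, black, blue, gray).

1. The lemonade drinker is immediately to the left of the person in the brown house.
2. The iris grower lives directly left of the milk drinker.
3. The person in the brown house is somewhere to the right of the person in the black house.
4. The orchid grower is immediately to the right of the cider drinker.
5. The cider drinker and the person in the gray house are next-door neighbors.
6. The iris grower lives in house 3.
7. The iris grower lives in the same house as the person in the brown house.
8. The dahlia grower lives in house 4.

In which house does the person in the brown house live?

Clue 6: the iris grower is in house 3.
From clue 7, the person in the brown house must be in house 3.
From clue 8, the dahlia grower must be in house 4.
That leaves tulip as the flower for house 1.
That leaves orchid as the flower for house 2.
Clue 1 places the lemonade drinker in house 2.
Clue 2: the milk drinker is in house 4.
By clue 4, the cider drinker is in house 1.
Clue 5: the person in the gray house is in house 2.
That leaves wine as the drink for house 3.
That leaves blue as the color for house 4.
So house 1 gets black for color.
So: house 1 = tulip/cider/black, house 2 = orchid/lemonade/gray, house 3 = iris/wine/brown, house 4 = dahlia/milk/blue.

3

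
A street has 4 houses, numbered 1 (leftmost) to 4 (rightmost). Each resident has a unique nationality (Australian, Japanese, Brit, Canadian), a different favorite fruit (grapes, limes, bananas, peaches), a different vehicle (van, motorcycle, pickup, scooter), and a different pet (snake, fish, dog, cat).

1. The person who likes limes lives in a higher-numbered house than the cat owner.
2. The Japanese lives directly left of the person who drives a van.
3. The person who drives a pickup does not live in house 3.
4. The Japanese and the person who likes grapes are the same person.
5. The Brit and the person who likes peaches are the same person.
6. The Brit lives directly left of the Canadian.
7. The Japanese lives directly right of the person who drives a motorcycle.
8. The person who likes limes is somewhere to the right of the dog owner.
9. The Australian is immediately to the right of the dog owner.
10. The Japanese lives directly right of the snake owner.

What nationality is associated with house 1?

Brit

House 1's nationality must be Brit (nothing else left).
The only pet still possible for house 4 is fish.
Clue 5: the person who likes peaches is in house 1.
Clue 6 places the Canadian in house 2.
So house 4 gets Australian for nationality.
Clue 2 places the person who drives a van in house 4.
By clue 4, the person who likes grapes is in house 3.
By clue 7, the person who drives a motorcycle is in house 2.
From clue 9, the dog owner must be in house 3.
The snake owner is in house 2 (clue 10).
So house 3 gets Japanese for nationality.
House 1's vehicle must be pickup (nothing else left).
The only vehicle still possible for house 3 is scooter.
House 1 pet: only cat fits.
By clue 8, the person who likes limes is in house 4.
The only favorite fruit still possible for house 2 is bananas.
So: house 1 = Brit/peaches/pickup/cat, house 2 = Canadian/bananas/motorcycle/snake, house 3 = Japanese/grapes/scooter/dog, house 4 = Australian/limes/van/fish.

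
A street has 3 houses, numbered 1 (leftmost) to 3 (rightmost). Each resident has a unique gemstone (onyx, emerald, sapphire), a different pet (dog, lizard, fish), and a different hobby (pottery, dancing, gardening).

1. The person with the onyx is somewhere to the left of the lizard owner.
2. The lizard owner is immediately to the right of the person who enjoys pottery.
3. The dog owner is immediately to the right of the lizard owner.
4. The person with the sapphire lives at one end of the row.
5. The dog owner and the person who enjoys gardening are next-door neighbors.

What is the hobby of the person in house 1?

pottery

By clue 3, the dog owner is in house 3.
From clue 3, the lizard owner must be in house 2.
Clue 5: the person who enjoys gardening is in house 2.
House 1's pet must be fish (nothing else left).
The only hobby still possible for house 3 is dancing.
Clue 1 places the person with the onyx in house 1.
So house 2 gets emerald for gemstone.
House 3 gemstone: only sapphire fits.
House 1's hobby must be pottery (nothing else left).
So: house 1 = onyx/fish/pottery, house 2 = emerald/lizard/gardening, house 3 = sapphire/dog/dancing.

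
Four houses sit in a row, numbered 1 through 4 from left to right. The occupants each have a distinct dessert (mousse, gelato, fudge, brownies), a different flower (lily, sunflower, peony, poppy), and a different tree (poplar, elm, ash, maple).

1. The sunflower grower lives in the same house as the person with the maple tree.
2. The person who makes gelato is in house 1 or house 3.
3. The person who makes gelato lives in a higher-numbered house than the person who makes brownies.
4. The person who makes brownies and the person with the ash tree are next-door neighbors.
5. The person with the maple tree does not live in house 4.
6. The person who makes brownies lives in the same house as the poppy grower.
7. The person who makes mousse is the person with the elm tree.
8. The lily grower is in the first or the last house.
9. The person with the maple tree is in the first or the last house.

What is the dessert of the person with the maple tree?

fudge

From clue 3, the person who makes gelato must be in house 3.
By clue 9, the person with the maple tree is in house 1.
Clue 1: the sunflower grower is in house 1.
House 2 flower: only poppy fits.
So house 3 gets peony for flower.
So house 4 gets lily for flower.
By clue 6, the person who makes brownies is in house 2.
So house 1 gets fudge for dessert.
So house 4 gets mousse for dessert.
The person with the ash tree is in house 3 (clue 4).
Clue 7: the person with the elm tree is in house 4.
The only tree still possible for house 2 is poplar.
So: house 1 = fudge/sunflower/maple, house 2 = brownies/poppy/poplar, house 3 = gelato/peony/ash, house 4 = mousse/lily/elm.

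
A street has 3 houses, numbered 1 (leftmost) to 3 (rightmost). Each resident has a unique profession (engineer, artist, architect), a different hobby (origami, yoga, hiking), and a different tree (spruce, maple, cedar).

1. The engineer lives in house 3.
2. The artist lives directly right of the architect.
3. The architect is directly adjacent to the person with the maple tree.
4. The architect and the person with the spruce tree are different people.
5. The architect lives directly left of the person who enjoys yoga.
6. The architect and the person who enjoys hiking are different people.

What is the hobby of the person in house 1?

origami

From clue 1, the engineer must be in house 3.
That leaves architect as the profession for house 1.
The only profession still possible for house 2 is artist.
The person with the maple tree is in house 2 (clue 3).
Clue 5 places the person who enjoys yoga in house 2.
House 1's hobby must be origami (nothing else left).
The only hobby still possible for house 3 is hiking.
House 1 tree: only cedar fits.
House 3 tree: only spruce fits.
So: house 1 = architect/origami/cedar, house 2 = artist/yoga/maple, house 3 = engineer/hiking/spruce.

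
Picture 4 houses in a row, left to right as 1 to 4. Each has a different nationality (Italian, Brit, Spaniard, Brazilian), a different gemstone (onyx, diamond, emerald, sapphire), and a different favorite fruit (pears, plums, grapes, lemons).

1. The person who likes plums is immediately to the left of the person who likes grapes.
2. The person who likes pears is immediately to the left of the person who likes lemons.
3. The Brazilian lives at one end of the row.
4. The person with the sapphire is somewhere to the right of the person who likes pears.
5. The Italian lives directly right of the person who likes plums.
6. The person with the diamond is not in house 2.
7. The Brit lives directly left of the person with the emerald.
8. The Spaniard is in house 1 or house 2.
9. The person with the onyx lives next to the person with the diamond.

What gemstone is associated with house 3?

sapphire

The only gemstone still possible for house 1 is diamond.
Clue 9 places the person with the onyx in house 2.
The Brazilian is narrowed to house 1 or 4; consider each.
Placing it in house 4 leads to a contradiction, so it's in house 1.
House 4's nationality must be Italian (nothing else left).
By clue 5, the person who likes plums is in house 3.
So house 2 gets Spaniard for nationality.
That leaves Brit as the nationality for house 3.
That leaves pears as the favorite fruit for house 1.
The person who likes grapes is in house 4 (clue 1).
By clue 2, the person who likes lemons is in house 2.
The person with the emerald is in house 4 (clue 7).
That leaves sapphire as the gemstone for house 3.
So: house 1 = Brazilian/diamond/pears, house 2 = Spaniard/onyx/lemons, house 3 = Brit/sapphire/plums, house 4 = Italian/emerald/grapes.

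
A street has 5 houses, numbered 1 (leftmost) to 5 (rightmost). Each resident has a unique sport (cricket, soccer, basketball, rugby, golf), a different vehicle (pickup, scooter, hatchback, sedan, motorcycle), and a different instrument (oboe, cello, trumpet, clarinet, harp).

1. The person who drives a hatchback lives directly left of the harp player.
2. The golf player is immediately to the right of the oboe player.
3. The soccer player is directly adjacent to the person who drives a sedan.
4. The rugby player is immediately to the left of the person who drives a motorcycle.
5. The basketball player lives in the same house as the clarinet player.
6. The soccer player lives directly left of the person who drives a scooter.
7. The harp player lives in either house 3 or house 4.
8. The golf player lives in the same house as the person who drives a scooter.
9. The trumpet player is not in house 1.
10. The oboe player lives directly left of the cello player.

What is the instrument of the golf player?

cello

The person who drives a hatchback is narrowed to house 2 or 3; consider each.
Placing it in house 3 leads to a contradiction, so it's in house 2.
By clue 1, the harp player is in house 3.
Clue 2 places the golf player in house 5.
The oboe player is in house 4 (clue 2).
Clue 8: the person who drives a scooter is in house 5.
The cello player is in house 5 (clue 10).
House 1 instrument: only clarinet fits.
So house 2 gets trumpet for instrument.
Clue 5 places the basketball player in house 1.
Clue 6 places the soccer player in house 4.
Clue 3 places the person who drives a sedan in house 3.
House 1's vehicle must be pickup (nothing else left).
That leaves motorcycle as the vehicle for house 4.
The rugby player is in house 3 (clue 4).
House 2 sport: only cricket fits.
So: house 1 = basketball/pickup/clarinet, house 2 = cricket/hatchback/trumpet, house 3 = rugby/sedan/harp, house 4 = soccer/motorcycle/oboe, house 5 = golf/scooter/cello.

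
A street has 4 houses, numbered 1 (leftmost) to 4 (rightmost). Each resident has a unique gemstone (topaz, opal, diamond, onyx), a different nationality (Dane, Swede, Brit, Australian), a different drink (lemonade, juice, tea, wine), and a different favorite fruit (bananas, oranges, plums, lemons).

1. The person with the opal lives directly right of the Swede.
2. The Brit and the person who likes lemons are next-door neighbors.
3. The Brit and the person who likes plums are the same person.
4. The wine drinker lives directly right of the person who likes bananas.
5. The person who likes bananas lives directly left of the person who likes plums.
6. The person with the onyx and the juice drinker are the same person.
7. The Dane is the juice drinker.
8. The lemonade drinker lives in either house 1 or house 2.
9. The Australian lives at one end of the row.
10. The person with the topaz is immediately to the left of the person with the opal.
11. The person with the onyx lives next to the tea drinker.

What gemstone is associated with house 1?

topaz

The Australian is narrowed to house 1 or 4; consider each.
Placing it in house 1 leads to a contradiction, so it's in house 4.
The only drink still possible for house 4 is tea.
By clue 11, the person with the onyx is in house 3.
Clue 6 places the juice drinker in house 3.
The Dane is in house 3 (clue 7).
The person with the topaz is in house 1 (clue 10).
Clue 10: the person with the opal is in house 2.
House 4's gemstone must be diamond (nothing else left).
House 1 nationality: only Swede fits.
The only nationality still possible for house 2 is Brit.
That leaves lemonade as the drink for house 1.
That leaves wine as the drink for house 2.
By clue 3, the person who likes plums is in house 2.
By clue 4, the person who likes bananas is in house 1.
That leaves lemons as the favorite fruit for house 3.
That leaves oranges as the favorite fruit for house 4.
So: house 1 = topaz/Swede/lemonade/bananas, house 2 = opal/Brit/wine/plums, house 3 = onyx/Dane/juice/lemons, house 4 = diamond/Australian/tea/oranges.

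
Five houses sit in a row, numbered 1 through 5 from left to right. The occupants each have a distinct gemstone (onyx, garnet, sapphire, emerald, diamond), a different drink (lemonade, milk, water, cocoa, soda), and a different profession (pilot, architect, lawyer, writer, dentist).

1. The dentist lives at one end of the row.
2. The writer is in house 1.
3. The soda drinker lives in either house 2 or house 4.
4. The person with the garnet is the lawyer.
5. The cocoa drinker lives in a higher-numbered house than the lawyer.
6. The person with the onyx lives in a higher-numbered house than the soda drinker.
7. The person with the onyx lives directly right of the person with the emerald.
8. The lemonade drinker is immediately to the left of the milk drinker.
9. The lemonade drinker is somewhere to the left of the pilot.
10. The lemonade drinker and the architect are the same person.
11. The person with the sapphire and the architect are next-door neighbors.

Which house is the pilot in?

4

From clue 2, the writer must be in house 1.
The only profession still possible for house 5 is dentist.
The only drink still possible for house 1 is water.
The only drink still possible for house 5 is cocoa.
The lemonade drinker is narrowed to house 2 or 3; consider each.
Placing it in house 3 leads to a contradiction, so it's in house 2.
Clue 8 places the milk drinker in house 3.
By clue 10, the architect is in house 2.
House 4's drink must be soda (nothing else left).
By clue 6, the person with the onyx is in house 5.
Clue 7: the person with the emerald is in house 4.
House 2's gemstone must be diamond (nothing else left).
Clue 4 places the lawyer in house 3.
House 1 gemstone: only sapphire fits.
House 3's gemstone must be garnet (nothing else left).
The only profession still possible for house 4 is pilot.
So: house 1 = sapphire/water/writer, house 2 = diamond/lemonade/architect, house 3 = garnet/milk/lawyer, house 4 = emerald/soda/pilot, house 5 = onyx/cocoa/dentist.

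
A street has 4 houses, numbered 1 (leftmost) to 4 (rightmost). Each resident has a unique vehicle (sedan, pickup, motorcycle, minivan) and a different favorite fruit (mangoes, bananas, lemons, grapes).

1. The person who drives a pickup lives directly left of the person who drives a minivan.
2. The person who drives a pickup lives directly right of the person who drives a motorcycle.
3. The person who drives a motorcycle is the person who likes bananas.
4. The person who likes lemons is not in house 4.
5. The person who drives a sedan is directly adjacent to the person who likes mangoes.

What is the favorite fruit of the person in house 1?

The person who drives a minivan is narrowed to house 3 or 4; consider each.
Placing it in house 4 leads to a contradiction, so it's in house 3.
From clue 1, the person who drives a pickup must be in house 2.
By clue 2, the person who drives a motorcycle is in house 1.
Clue 3: the person who likes bananas is in house 1.
So house 4 gets sedan for vehicle.
The person who likes mangoes is in house 3 (clue 5).
House 2 favorite fruit: only lemons fits.
House 4's favorite fruit must be grapes (nothing else left).
So: house 1 = motorcycle/bananas, house 2 = pickup/lemons, house 3 = minivan/mangoes, house 4 = sedan/grapes.

bananas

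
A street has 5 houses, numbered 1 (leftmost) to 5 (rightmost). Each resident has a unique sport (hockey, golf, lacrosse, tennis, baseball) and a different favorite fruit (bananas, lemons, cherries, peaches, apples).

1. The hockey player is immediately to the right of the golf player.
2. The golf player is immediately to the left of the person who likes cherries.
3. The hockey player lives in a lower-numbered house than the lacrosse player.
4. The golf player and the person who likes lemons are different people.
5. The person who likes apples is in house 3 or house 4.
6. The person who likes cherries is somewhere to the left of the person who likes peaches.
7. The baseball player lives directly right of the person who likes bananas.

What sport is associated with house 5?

lacrosse

The person who likes apples is narrowed to house 3 or 4; consider each.
Placing it in house 4 leads to a contradiction, so it's in house 3.
The golf player is narrowed to house 1 or 3; consider each.
Placing it in house 1 leads to a contradiction, so it's in house 3.
Clue 1: the hockey player is in house 4.
From clue 2, the person who likes cherries must be in house 4.
Clue 3 places the lacrosse player in house 5.
The person who likes peaches is in house 5 (clue 6).
House 1's sport must be tennis (nothing else left).
The only sport still possible for house 2 is baseball.
By clue 7, the person who likes bananas is in house 1.
The only favorite fruit still possible for house 2 is lemons.
So: house 1 = tennis/bananas, house 2 = baseball/lemons, house 3 = golf/apples, house 4 = hockey/cherries, house 5 = lacrosse/peaches.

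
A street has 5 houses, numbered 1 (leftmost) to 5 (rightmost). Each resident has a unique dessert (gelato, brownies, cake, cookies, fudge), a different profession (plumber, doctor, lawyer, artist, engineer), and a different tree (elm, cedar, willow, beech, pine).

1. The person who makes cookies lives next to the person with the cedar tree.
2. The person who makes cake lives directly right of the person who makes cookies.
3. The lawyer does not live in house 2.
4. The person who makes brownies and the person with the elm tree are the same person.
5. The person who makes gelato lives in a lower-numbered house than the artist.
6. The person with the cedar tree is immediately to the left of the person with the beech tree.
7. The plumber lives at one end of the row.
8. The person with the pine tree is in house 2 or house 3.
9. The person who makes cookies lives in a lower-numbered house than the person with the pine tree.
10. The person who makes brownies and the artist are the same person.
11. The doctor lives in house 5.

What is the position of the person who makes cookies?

From clue 11, the doctor must be in house 5.
The only dessert still possible for house 5 is fudge.
So house 1 gets plumber for profession.
That leaves brownies as the dessert for house 4.
The only tree still possible for house 5 is willow.
By clue 4, the person with the elm tree is in house 4.
By clue 10, the artist is in house 4.
The only profession still possible for house 2 is engineer.
That leaves lawyer as the profession for house 3.
House 1 tree: only cedar fits.
From clue 1, the person who makes cookies must be in house 2.
The person who makes cake is in house 3 (clue 2).
Clue 6: the person with the beech tree is in house 2.
By clue 9, the person with the pine tree is in house 3.
House 1 dessert: only gelato fits.
So: house 1 = gelato/plumber/cedar, house 2 = cookies/engineer/beech, house 3 = cake/lawyer/pine, house 4 = brownies/artist/elm, house 5 = fudge/doctor/willow.

2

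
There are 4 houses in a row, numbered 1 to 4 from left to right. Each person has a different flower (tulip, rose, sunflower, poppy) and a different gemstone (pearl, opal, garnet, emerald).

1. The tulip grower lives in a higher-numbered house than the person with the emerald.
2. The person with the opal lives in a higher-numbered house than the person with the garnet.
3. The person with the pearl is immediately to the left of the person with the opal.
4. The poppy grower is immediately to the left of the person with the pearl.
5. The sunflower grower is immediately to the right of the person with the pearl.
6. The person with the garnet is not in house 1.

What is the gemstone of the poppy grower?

So house 1 gets emerald for gemstone.
House 4's gemstone must be opal (nothing else left).
The person with the pearl is in house 3 (clue 3).
Clue 4 places the poppy grower in house 2.
By clue 5, the sunflower grower is in house 4.
The only flower still possible for house 1 is rose.
So house 3 gets tulip for flower.
House 2 gemstone: only garnet fits.
So: house 1 = rose/emerald, house 2 = poppy/garnet, house 3 = tulip/pearl, house 4 = sunflower/opal.

garnet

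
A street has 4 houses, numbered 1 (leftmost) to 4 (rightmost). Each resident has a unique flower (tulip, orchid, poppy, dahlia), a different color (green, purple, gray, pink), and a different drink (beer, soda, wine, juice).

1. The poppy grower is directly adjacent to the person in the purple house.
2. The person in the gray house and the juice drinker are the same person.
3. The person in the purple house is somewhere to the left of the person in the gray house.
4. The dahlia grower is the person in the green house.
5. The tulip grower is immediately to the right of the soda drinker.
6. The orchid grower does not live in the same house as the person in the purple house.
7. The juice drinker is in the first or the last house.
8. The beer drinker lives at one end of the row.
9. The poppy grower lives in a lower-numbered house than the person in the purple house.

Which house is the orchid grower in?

Clue 2 places the person in the gray house in house 4.
By clue 2, the juice drinker is in house 4.
The only drink still possible for house 1 is beer.
The poppy grower is narrowed to house 1 or 2; consider each.
Placing it in house 1 leads to a contradiction, so it's in house 2.
Clue 1 places the person in the purple house in house 3.
From clue 4, the dahlia grower must be in house 1.
From clue 4, the person in the green house must be in house 1.
That leaves tulip as the flower for house 3.
So house 4 gets orchid for flower.
House 2 color: only pink fits.
From clue 5, the soda drinker must be in house 2.
That leaves wine as the drink for house 3.
So: house 1 = dahlia/green/beer, house 2 = poppy/pink/soda, house 3 = tulip/purple/wine, house 4 = orchid/gray/juice.

4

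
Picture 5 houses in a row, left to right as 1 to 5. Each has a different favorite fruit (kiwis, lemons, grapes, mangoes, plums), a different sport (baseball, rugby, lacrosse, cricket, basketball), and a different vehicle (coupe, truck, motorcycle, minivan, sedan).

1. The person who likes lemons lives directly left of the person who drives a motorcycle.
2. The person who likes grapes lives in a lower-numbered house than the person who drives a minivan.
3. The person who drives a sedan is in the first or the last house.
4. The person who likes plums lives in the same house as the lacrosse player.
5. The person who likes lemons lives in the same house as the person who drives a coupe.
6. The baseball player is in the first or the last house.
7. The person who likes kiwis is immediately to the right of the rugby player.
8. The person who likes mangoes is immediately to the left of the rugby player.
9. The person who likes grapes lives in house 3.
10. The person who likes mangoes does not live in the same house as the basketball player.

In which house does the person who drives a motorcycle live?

From clue 9, the person who likes grapes must be in house 3.
The person who likes mangoes is in house 2 (clue 8).
The rugby player is in house 3 (clue 8).
By clue 7, the person who likes kiwis is in house 4.
House 1's favorite fruit must be lemons (nothing else left).
That leaves plums as the favorite fruit for house 5.
House 2's sport must be cricket (nothing else left).
House 3's vehicle must be truck (nothing else left).
Clue 1: the person who drives a motorcycle is in house 2.
By clue 4, the lacrosse player is in house 5.
By clue 5, the person who drives a coupe is in house 1.
The only sport still possible for house 4 is basketball.
So house 4 gets minivan for vehicle.
House 5's vehicle must be sedan (nothing else left).
That leaves baseball as the sport for house 1.
So: house 1 = lemons/baseball/coupe, house 2 = mangoes/cricket/motorcycle, house 3 = grapes/rugby/truck, house 4 = kiwis/basketball/minivan, house 5 = plums/lacrosse/sedan.

2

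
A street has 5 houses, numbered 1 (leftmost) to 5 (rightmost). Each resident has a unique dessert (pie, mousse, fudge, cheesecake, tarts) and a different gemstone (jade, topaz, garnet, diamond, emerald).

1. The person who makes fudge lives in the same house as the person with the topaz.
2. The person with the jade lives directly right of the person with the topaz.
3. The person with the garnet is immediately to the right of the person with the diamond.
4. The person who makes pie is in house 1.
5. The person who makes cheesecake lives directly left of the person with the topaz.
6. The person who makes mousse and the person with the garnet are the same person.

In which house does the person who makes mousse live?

2

Clue 4: the person who makes pie is in house 1.
The person who makes cheesecake is narrowed to house 2 or 3; consider each.
Placing it in house 2 leads to a contradiction, so it's in house 3.
Clue 5: the person with the topaz is in house 4.
Clue 6 places the person who makes mousse in house 2.
Clue 6: the person with the garnet is in house 2.
That leaves fudge as the dessert for house 4.
That leaves tarts as the dessert for house 5.
That leaves diamond as the gemstone for house 1.
So house 3 gets emerald for gemstone.
House 5 gemstone: only jade fits.
So: house 1 = pie/diamond, house 2 = mousse/garnet, house 3 = cheesecake/emerald, house 4 = fudge/topaz, house 5 = tarts/jade.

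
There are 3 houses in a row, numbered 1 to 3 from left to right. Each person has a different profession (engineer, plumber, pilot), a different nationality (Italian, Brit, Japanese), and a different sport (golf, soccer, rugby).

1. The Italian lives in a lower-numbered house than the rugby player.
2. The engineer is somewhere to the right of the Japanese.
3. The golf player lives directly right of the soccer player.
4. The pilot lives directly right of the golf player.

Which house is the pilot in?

3

Clue 4: the pilot is in house 3.
Clue 4: the golf player is in house 2.
The only profession still possible for house 1 is plumber.
House 2 profession: only engineer fits.
That leaves Brit as the nationality for house 3.
That leaves soccer as the sport for house 1.
House 3's sport must be rugby (nothing else left).
From clue 2, the Japanese must be in house 1.
House 2's nationality must be Italian (nothing else left).
So: house 1 = plumber/Japanese/soccer, house 2 = engineer/Italian/golf, house 3 = pilot/Brit/rugby.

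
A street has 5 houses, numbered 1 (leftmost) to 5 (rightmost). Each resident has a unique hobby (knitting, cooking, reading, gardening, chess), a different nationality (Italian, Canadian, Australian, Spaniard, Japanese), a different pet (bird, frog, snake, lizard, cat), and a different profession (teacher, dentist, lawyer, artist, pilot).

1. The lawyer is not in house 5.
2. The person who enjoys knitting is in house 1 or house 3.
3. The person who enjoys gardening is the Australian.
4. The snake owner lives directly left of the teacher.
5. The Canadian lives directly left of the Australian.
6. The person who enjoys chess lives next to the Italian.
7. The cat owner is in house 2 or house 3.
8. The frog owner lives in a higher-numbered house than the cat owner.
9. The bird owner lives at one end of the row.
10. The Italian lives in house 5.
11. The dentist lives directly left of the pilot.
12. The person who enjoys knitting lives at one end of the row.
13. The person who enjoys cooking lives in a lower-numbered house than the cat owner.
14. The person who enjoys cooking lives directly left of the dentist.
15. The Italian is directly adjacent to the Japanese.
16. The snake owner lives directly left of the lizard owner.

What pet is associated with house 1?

Clue 10 places the Italian in house 5.
Clue 12 places the person who enjoys knitting in house 1.
By clue 15, the Japanese is in house 4.
That leaves cooking as the hobby for house 2.
From clue 3, the person who enjoys gardening must be in house 3.
By clue 3, the Australian is in house 3.
From clue 5, the Canadian must be in house 2.
The person who enjoys chess is in house 4 (clue 6).
Clue 13 places the cat owner in house 3.
Clue 14 places the dentist in house 3.
The only hobby still possible for house 5 is reading.
So house 1 gets Spaniard for nationality.
That leaves pilot as the profession for house 4.
The only pet still possible for house 2 is lizard.
The snake owner is in house 1 (clue 16).
House 4 pet: only frog fits.
House 5 pet: only bird fits.
The teacher is in house 2 (clue 4).
The only profession still possible for house 1 is lawyer.
The only profession still possible for house 5 is artist.
So: house 1 = knitting/Spaniard/snake/lawyer, house 2 = cooking/Canadian/lizard/teacher, house 3 = gardening/Australian/cat/dentist, house 4 = chess/Japanese/frog/pilot, house 5 = reading/Italian/bird/artist.

snake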